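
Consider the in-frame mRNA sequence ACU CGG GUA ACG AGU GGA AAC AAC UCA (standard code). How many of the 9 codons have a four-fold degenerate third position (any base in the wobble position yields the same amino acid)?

6

Codon 1 ACU (Thr): third position 4-fold.
Codon 2 CGG (Arg): third position 4-fold.
Codon 3 GUA (Val): third position 4-fold.
Codon 4 ACG (Thr): third position 4-fold.
Codon 5 AGU (Ser): third position 2-fold.
Codon 6 GGA (Gly): third position 4-fold.
Codon 7 AAC (Asn): third position 2-fold.
Codon 8 AAC (Asn): third position 2-fold.
Codon 9 UCA (Ser): third position 4-fold.
Four-fold degenerate third positions: 6.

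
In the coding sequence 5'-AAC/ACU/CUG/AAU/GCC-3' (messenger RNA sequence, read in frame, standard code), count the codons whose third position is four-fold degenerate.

3

Codon 1 AAC (Asn): third position 2-fold.
Codon 2 ACU (Thr): third position 4-fold.
Codon 3 CUG (Leu): third position 4-fold.
Codon 4 AAU (Asn): third position 2-fold.
Codon 5 GCC (Ala): third position 4-fold.
Four-fold degenerate third positions: 3.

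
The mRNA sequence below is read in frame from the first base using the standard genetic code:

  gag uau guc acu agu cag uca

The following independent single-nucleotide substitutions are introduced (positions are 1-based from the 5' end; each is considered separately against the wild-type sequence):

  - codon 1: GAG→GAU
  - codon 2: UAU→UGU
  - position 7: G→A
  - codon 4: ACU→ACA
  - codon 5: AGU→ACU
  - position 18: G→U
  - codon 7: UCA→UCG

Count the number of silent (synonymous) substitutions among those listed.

Codon 1: GAG (Glu) → GAU (Asp) — missense.
Codon 2: UAU (Tyr) → UGU (Cys) — missense.
Codon 3: GUC (Val) → AUC (Ile) — missense.
Codon 4: ACU (Thr) → ACA (Thr) — synonymous.
Codon 5: AGU (Ser) → ACU (Thr) — missense.
Codon 6: CAG (Gln) → CAU (His) — missense.
Codon 7: UCA (Ser) → UCG (Ser) — synonymous.
Synonymous: 2 of 7.

2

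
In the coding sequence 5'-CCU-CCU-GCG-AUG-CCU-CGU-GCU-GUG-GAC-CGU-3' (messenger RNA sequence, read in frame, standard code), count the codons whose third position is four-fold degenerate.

Codon 1 CCU (Pro): third position 4-fold.
Codon 2 CCU (Pro): third position 4-fold.
Codon 3 GCG (Ala): third position 4-fold.
Codon 4 AUG (Met): third position 1-fold.
Codon 5 CCU (Pro): third position 4-fold.
Codon 6 CGU (Arg): third position 4-fold.
Codon 7 GCU (Ala): third position 4-fold.
Codon 8 GUG (Val): third position 4-fold.
Codon 9 GAC (Asp): third position 2-fold.
Codon 10 CGU (Arg): third position 4-fold.
Four-fold degenerate third positions: 8.

8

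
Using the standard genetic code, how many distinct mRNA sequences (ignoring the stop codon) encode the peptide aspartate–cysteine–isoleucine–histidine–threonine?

96

Asp: 2 codons.
Cys: 2 codons.
Ile: 3 codons.
His: 2 codons.
Thr: 4 codons.
2 × 2 × 3 × 2 × 4 = 96.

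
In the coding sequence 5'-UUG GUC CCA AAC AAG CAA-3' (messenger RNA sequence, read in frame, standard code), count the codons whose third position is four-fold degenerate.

2

Codon 1 UUG (Leu): third position 2-fold.
Codon 2 GUC (Val): third position 4-fold.
Codon 3 CCA (Pro): third position 4-fold.
Codon 4 AAC (Asn): third position 2-fold.
Codon 5 AAG (Lys): third position 2-fold.
Codon 6 CAA (Gln): third position 2-fold.
Four-fold degenerate third positions: 2.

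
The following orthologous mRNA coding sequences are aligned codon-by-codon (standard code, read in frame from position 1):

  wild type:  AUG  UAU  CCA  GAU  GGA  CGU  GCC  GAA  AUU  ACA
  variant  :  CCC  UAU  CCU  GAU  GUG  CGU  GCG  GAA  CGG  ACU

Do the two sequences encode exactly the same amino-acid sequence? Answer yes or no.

Codon 1: AUG Met / CCC Pro — nonsynonymous.
Codon 2: UAU Tyr / UAU Tyr — identical.
Codon 3: CCA Pro / CCU Pro — synonymous.
Codon 4: GAU Asp / GAU Asp — identical.
Codon 5: GGA Gly / GUG Val — nonsynonymous.
Codon 6: CGU Arg / CGU Arg — identical.
Codon 7: GCC Ala / GCG Ala — synonymous.
Codon 8: GAA Glu / GAA Glu — identical.
Codon 9: AUU Ile / CGG Arg — nonsynonymous.
Codon 10: ACA Thr / ACU Thr — synonymous.
Nonsynonymous differences: 3 → different protein.

no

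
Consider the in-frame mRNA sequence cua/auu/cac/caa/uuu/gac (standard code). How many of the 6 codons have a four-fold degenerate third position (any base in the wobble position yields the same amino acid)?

Codon 1 CUA (Leu): third position 4-fold.
Codon 2 AUU (Ile): third position 3-fold.
Codon 3 CAC (His): third position 2-fold.
Codon 4 CAA (Gln): third position 2-fold.
Codon 5 UUU (Phe): third position 2-fold.
Codon 6 GAC (Asp): third position 2-fold.
Four-fold degenerate third positions: 1.

1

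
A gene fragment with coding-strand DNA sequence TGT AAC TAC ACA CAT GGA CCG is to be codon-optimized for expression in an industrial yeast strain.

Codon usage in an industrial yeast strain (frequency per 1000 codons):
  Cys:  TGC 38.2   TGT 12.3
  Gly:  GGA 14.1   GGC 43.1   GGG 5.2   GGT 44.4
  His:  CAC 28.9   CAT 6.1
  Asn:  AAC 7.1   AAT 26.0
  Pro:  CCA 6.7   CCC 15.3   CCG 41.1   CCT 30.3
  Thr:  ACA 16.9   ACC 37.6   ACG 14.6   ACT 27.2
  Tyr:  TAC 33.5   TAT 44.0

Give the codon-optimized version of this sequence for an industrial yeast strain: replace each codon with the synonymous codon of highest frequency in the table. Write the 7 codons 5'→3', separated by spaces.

TGC AAT TAT ACC CAC GGT CCG

Codon 1 (Cys): best is TGC at 38.2.
Codon 2 (Asn): best is AAT at 26.0.
Codon 3 (Tyr): best is TAT at 44.0.
Codon 4 (Thr): best is ACC at 37.6.
Codon 5 (His): best is CAC at 28.9.
Codon 6 (Gly): best is GGT at 44.4.
Codon 7 (Pro): best is CCG at 41.1.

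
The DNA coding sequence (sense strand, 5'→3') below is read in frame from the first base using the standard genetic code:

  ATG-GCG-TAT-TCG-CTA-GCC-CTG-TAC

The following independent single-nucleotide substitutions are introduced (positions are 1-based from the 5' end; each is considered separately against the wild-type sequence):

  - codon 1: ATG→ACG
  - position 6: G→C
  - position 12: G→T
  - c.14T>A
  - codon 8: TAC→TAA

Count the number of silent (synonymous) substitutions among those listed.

Codon 1: ATG (Met) → ACG (Thr) — missense.
Codon 2: GCG (Ala) → GCC (Ala) — synonymous.
Codon 4: TCG (Ser) → TCT (Ser) — synonymous.
Codon 5: CTA (Leu) → CAA (Gln) — missense.
Codon 8: TAC (Tyr) → TAA (Stop) — nonsense.
Synonymous: 2 of 5.

2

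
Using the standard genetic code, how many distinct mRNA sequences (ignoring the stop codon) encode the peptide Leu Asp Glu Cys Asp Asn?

192

Leu: 6 codons.
Asp: 2 codons.
Glu: 2 codons.
Cys: 2 codons.
Asp: 2 codons.
Asn: 2 codons.
6 × 2 × 2 × 2 × 2 × 2 = 192.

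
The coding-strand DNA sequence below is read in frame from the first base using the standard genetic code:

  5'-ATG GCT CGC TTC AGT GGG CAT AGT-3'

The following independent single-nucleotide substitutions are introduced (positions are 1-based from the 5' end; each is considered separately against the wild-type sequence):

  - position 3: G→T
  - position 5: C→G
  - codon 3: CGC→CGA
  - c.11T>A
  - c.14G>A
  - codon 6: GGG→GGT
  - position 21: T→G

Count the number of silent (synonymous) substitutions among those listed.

2

Codon 1: ATG (Met) → ATT (Ile) — missense.
Codon 2: GCT (Ala) → GGT (Gly) — missense.
Codon 3: CGC (Arg) → CGA (Arg) — synonymous.
Codon 4: TTC (Phe) → TAC (Tyr) — missense.
Codon 5: AGT (Ser) → AAT (Asn) — missense.
Codon 6: GGG (Gly) → GGT (Gly) — synonymous.
Codon 7: CAT (His) → CAG (Gln) — missense.
Synonymous: 2 of 7.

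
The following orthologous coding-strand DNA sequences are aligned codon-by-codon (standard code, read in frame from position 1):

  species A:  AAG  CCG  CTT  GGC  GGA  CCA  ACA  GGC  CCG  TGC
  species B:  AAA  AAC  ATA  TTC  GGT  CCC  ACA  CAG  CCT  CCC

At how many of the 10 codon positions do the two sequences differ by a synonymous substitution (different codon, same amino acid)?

Codon 1: AAG Lys / AAA Lys — synonymous.
Codon 2: CCG Pro / AAC Asn — nonsynonymous.
Codon 3: CTT Leu / ATA Ile — nonsynonymous.
Codon 4: GGC Gly / TTC Phe — nonsynonymous.
Codon 5: GGA Gly / GGT Gly — synonymous.
Codon 6: CCA Pro / CCC Pro — synonymous.
Codon 7: ACA Thr / ACA Thr — identical.
Codon 8: GGC Gly / CAG Gln — nonsynonymous.
Codon 9: CCG Pro / CCT Pro — synonymous.
Codon 10: TGC Cys / CCC Pro — nonsynonymous.
Synonymous differences: 4.

4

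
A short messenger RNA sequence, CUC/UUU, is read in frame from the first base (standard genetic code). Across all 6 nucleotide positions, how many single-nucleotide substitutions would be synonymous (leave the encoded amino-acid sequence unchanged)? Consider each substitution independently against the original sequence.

Codon 1 (CUC, Leu): 3 synonymous substitutions.
Codon 2 (UUU, Phe): 1 synonymous substitution.
Total: 3 + 1 = 4.

4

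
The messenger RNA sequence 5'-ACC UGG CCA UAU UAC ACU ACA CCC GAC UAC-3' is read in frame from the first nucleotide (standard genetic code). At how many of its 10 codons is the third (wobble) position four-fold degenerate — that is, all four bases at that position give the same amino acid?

Codon 1 ACC (Thr): third position 4-fold.
Codon 2 UGG (Trp): third position 1-fold.
Codon 3 CCA (Pro): third position 4-fold.
Codon 4 UAU (Tyr): third position 2-fold.
Codon 5 UAC (Tyr): third position 2-fold.
Codon 6 ACU (Thr): third position 4-fold.
Codon 7 ACA (Thr): third position 4-fold.
Codon 8 CCC (Pro): third position 4-fold.
Codon 9 GAC (Asp): third position 2-fold.
Codon 10 UAC (Tyr): third position 2-fold.
Four-fold degenerate third positions: 5.

5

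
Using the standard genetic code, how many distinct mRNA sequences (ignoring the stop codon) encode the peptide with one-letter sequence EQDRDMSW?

Glu: 2 codons.
Gln: 2 codons.
Asp: 2 codons.
Arg: 6 codons.
Asp: 2 codons.
Met: 1 codon.
Ser: 6 codons.
Trp: 1 codon.
2 × 2 × 2 × 6 × 2 × 1 × 6 × 1 = 576.

576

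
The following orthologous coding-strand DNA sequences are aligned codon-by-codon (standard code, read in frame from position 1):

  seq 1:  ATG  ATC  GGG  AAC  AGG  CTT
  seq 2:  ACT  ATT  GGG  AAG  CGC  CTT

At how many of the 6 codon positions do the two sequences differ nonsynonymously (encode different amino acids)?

Codon 1: ATG Met / ACT Thr — nonsynonymous.
Codon 2: ATC Ile / ATT Ile — synonymous.
Codon 3: GGG Gly / GGG Gly — identical.
Codon 4: AAC Asn / AAG Lys — nonsynonymous.
Codon 5: AGG Arg / CGC Arg — synonymous.
Codon 6: CTT Leu / CTT Leu — identical.
Nonsynonymous differences: 2.

2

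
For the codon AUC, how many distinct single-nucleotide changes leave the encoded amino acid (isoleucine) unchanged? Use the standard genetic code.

Position 1: none → 0 synonymous.
Position 2: none → 0 synonymous.
Position 3: AUU, AUA → 2 synonymous.
Total: 0 + 0 + 2 = 2.

2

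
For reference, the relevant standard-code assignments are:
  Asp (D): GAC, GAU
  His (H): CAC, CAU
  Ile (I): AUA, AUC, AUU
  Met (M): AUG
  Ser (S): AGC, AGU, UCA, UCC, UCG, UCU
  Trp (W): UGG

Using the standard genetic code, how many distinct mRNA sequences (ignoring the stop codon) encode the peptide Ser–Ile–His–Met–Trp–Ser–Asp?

432

Ser: 6 codons.
Ile: 3 codons.
His: 2 codons.
Met: 1 codon.
Trp: 1 codon.
Ser: 6 codons.
Asp: 2 codons.
6 × 3 × 2 × 1 × 1 × 6 × 2 = 432.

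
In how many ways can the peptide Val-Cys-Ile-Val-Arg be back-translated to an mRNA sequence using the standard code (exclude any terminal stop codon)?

576

Val: 4 codons.
Cys: 2 codons.
Ile: 3 codons.
Val: 4 codons.
Arg: 6 codons.
4 × 2 × 3 × 4 × 6 = 576.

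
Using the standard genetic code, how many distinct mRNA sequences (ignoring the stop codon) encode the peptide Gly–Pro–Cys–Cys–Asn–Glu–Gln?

Gly: 4 codons.
Pro: 4 codons.
Cys: 2 codons.
Cys: 2 codons.
Asn: 2 codons.
Glu: 2 codons.
Gln: 2 codons.
4 × 4 × 2 × 2 × 2 × 2 × 2 = 512.

512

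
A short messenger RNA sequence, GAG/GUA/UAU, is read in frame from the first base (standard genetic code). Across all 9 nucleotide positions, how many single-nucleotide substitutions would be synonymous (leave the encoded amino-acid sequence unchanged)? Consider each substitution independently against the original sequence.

Codon 1 (GAG, Glu): 1 synonymous substitution.
Codon 2 (GUA, Val): 3 synonymous substitutions.
Codon 3 (UAU, Tyr): 1 synonymous substitution.
Total: 1 + 3 + 1 = 5.

5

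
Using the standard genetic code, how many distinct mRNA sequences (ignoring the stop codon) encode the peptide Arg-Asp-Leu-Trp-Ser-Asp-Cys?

Arg: 6 codons.
Asp: 2 codons.
Leu: 6 codons.
Trp: 1 codon.
Ser: 6 codons.
Asp: 2 codons.
Cys: 2 codons.
6 × 2 × 6 × 1 × 6 × 2 × 2 = 1728.

1728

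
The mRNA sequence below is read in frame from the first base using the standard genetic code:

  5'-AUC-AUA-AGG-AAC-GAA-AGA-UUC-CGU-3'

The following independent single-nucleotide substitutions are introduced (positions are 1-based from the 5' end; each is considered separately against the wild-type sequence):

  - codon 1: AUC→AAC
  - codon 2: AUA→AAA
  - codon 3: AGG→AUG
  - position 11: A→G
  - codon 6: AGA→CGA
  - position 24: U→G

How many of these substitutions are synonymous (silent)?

Codon 1: AUC (Ile) → AAC (Asn) — missense.
Codon 2: AUA (Ile) → AAA (Lys) — missense.
Codon 3: AGG (Arg) → AUG (Met) — missense.
Codon 4: AAC (Asn) → AGC (Ser) — missense.
Codon 6: AGA (Arg) → CGA (Arg) — synonymous.
Codon 8: CGU (Arg) → CGG (Arg) — synonymous.
Synonymous: 2 of 6.

2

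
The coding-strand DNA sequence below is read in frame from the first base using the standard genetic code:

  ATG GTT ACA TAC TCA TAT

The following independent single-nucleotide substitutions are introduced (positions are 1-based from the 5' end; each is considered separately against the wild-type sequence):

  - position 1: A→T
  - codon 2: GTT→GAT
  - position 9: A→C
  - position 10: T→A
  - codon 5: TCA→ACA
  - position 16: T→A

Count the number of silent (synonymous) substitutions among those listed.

Codon 1: ATG (Met) → TTG (Leu) — missense.
Codon 2: GTT (Val) → GAT (Asp) — missense.
Codon 3: ACA (Thr) → ACC (Thr) — synonymous.
Codon 4: TAC (Tyr) → AAC (Asn) — missense.
Codon 5: TCA (Ser) → ACA (Thr) — missense.
Codon 6: TAT (Tyr) → AAT (Asn) — missense.
Synonymous: 1 of 6.

1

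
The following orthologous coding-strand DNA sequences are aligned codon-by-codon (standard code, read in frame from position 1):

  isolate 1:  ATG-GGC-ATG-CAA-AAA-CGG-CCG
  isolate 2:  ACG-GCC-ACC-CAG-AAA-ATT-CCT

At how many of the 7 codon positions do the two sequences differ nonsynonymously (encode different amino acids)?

Codon 1: ATG Met / ACG Thr — nonsynonymous.
Codon 2: GGC Gly / GCC Ala — nonsynonymous.
Codon 3: ATG Met / ACC Thr — nonsynonymous.
Codon 4: CAA Gln / CAG Gln — synonymous.
Codon 5: AAA Lys / AAA Lys — identical.
Codon 6: CGG Arg / ATT Ile — nonsynonymous.
Codon 7: CCG Pro / CCT Pro — synonymous.
Nonsynonymous differences: 4.

4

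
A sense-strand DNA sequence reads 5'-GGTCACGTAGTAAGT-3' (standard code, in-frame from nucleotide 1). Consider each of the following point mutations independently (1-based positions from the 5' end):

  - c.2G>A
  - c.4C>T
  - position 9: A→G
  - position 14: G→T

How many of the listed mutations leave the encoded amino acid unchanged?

Codon 1: GGT (Gly) → GAT (Asp) — missense.
Codon 2: CAC (His) → TAC (Tyr) — missense.
Codon 3: GTA (Val) → GTG (Val) — synonymous.
Codon 5: AGT (Ser) → ATT (Ile) — missense.
Synonymous: 1 of 4.

1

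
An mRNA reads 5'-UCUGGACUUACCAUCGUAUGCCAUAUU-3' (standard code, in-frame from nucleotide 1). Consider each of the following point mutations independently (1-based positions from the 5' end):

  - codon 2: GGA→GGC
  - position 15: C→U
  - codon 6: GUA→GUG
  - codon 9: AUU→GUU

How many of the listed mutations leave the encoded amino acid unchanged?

3

Codon 2: GGA (Gly) → GGC (Gly) — synonymous.
Codon 5: AUC (Ile) → AUU (Ile) — synonymous.
Codon 6: GUA (Val) → GUG (Val) — synonymous.
Codon 9: AUU (Ile) → GUU (Val) — missense.
Synonymous: 3 of 4.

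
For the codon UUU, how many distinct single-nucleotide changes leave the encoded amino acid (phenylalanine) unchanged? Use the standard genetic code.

Position 1: none → 0 synonymous.
Position 2: none → 0 synonymous.
Position 3: UUC → 1 synonymous.
Total: 0 + 0 + 1 = 1.

1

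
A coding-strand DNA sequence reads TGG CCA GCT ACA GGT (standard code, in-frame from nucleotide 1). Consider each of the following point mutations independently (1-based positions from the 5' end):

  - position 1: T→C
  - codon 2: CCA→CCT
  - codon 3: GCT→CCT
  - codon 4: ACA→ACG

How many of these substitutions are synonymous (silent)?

Codon 1: TGG (Trp) → CGG (Arg) — missense.
Codon 2: CCA (Pro) → CCT (Pro) — synonymous.
Codon 3: GCT (Ala) → CCT (Pro) — missense.
Codon 4: ACA (Thr) → ACG (Thr) — synonymous.
Synonymous: 2 of 4.

2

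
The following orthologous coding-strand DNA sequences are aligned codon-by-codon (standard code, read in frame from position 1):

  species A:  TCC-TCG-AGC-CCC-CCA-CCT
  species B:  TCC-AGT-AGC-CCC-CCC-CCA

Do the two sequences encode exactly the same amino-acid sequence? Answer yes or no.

yes

Codon 1: TCC Ser / TCC Ser — identical.
Codon 2: TCG Ser / AGT Ser — synonymous.
Codon 3: AGC Ser / AGC Ser — identical.
Codon 4: CCC Pro / CCC Pro — identical.
Codon 5: CCA Pro / CCC Pro — synonymous.
Codon 6: CCT Pro / CCA Pro — synonymous.
Nonsynonymous differences: 0 → same protein.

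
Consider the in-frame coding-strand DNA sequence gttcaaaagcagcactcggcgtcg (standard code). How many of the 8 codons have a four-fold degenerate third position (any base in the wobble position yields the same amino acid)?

4

Codon 1 GTT (Val): third position 4-fold.
Codon 2 CAA (Gln): third position 2-fold.
Codon 3 AAG (Lys): third position 2-fold.
Codon 4 CAG (Gln): third position 2-fold.
Codon 5 CAC (His): third position 2-fold.
Codon 6 TCG (Ser): third position 4-fold.
Codon 7 GCG (Ala): third position 4-fold.
Codon 8 TCG (Ser): third position 4-fold.
Four-fold degenerate third positions: 4.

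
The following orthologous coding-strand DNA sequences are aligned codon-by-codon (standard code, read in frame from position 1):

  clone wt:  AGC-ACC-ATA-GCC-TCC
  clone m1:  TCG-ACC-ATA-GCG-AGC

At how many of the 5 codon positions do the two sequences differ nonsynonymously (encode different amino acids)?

Codon 1: AGC Ser / TCG Ser — synonymous.
Codon 2: ACC Thr / ACC Thr — identical.
Codon 3: ATA Ile / ATA Ile — identical.
Codon 4: GCC Ala / GCG Ala — synonymous.
Codon 5: TCC Ser / AGC Ser — synonymous.
Nonsynonymous differences: 0.

0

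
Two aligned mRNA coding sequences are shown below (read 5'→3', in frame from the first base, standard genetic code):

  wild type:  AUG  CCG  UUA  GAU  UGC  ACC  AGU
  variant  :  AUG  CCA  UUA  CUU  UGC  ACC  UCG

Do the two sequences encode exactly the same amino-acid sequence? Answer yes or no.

no

Codon 1: AUG Met / AUG Met — identical.
Codon 2: CCG Pro / CCA Pro — synonymous.
Codon 3: UUA Leu / UUA Leu — identical.
Codon 4: GAU Asp / CUU Leu — nonsynonymous.
Codon 5: UGC Cys / UGC Cys — identical.
Codon 6: ACC Thr / ACC Thr — identical.
Codon 7: AGU Ser / UCG Ser — synonymous.
Nonsynonymous differences: 1 → different protein.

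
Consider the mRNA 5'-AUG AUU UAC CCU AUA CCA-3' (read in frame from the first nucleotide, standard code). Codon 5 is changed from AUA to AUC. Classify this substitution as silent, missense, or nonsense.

silent

Position 15 falls in codon 5: AUA → Ile.
After the substitution the codon is AUC → Ile.
Both encode Ile, so the change is synonymous.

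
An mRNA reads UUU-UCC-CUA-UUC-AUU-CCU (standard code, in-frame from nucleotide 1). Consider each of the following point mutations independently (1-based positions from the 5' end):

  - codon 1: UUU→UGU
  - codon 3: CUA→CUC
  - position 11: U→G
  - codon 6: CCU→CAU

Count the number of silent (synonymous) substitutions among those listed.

Codon 1: UUU (Phe) → UGU (Cys) — missense.
Codon 3: CUA (Leu) → CUC (Leu) — synonymous.
Codon 4: UUC (Phe) → UGC (Cys) — missense.
Codon 6: CCU (Pro) → CAU (His) — missense.
Synonymous: 1 of 4.

1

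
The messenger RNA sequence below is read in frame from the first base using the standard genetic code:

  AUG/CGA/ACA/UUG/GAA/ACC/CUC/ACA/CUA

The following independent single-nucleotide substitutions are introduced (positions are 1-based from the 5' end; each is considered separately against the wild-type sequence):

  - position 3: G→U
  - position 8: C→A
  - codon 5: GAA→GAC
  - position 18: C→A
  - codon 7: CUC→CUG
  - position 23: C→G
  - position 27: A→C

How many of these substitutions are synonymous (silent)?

3

Codon 1: AUG (Met) → AUU (Ile) — missense.
Codon 3: ACA (Thr) → AAA (Lys) — missense.
Codon 5: GAA (Glu) → GAC (Asp) — missense.
Codon 6: ACC (Thr) → ACA (Thr) — synonymous.
Codon 7: CUC (Leu) → CUG (Leu) — synonymous.
Codon 8: ACA (Thr) → AGA (Arg) — missense.
Codon 9: CUA (Leu) → CUC (Leu) — synonymous.
Synonymous: 3 of 7.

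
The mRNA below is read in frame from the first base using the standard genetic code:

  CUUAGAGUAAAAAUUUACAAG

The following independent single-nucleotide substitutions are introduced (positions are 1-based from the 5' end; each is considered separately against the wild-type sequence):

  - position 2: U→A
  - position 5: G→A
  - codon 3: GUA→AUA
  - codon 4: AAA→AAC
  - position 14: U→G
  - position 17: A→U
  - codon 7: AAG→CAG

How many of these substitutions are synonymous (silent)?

Codon 1: CUU (Leu) → CAU (His) — missense.
Codon 2: AGA (Arg) → AAA (Lys) — missense.
Codon 3: GUA (Val) → AUA (Ile) — missense.
Codon 4: AAA (Lys) → AAC (Asn) — missense.
Codon 5: AUU (Ile) → AGU (Ser) — missense.
Codon 6: UAC (Tyr) → UUC (Phe) — missense.
Codon 7: AAG (Lys) → CAG (Gln) — missense.
Synonymous: 0 of 7.

0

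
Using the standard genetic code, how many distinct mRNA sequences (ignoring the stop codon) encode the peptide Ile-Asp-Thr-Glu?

Ile: 3 codons.
Asp: 2 codons.
Thr: 4 codons.
Glu: 2 codons.
3 × 2 × 4 × 2 = 48.

48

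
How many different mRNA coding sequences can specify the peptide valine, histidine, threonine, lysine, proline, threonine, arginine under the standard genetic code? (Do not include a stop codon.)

6144

Val: 4 codons.
His: 2 codons.
Thr: 4 codons.
Lys: 2 codons.
Pro: 4 codons.
Thr: 4 codons.
Arg: 6 codons.
4 × 2 × 4 × 2 × 4 × 4 × 6 = 6144.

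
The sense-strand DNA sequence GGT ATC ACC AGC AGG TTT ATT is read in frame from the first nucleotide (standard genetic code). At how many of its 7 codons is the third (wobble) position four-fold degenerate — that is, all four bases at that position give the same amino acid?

Codon 1 GGT (Gly): third position 4-fold.
Codon 2 ATC (Ile): third position 3-fold.
Codon 3 ACC (Thr): third position 4-fold.
Codon 4 AGC (Ser): third position 2-fold.
Codon 5 AGG (Arg): third position 2-fold.
Codon 6 TTT (Phe): third position 2-fold.
Codon 7 ATT (Ile): third position 3-fold.
Four-fold degenerate third positions: 2.

2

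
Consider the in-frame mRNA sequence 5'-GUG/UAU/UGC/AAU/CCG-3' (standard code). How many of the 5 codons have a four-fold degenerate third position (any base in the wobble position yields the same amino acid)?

2

Codon 1 GUG (Val): third position 4-fold.
Codon 2 UAU (Tyr): third position 2-fold.
Codon 3 UGC (Cys): third position 2-fold.
Codon 4 AAU (Asn): third position 2-fold.
Codon 5 CCG (Pro): third position 4-fold.
Four-fold degenerate third positions: 2.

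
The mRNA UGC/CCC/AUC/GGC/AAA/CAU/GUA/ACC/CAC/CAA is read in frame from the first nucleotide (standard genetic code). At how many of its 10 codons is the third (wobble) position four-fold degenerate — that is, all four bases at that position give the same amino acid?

Codon 1 UGC (Cys): third position 2-fold.
Codon 2 CCC (Pro): third position 4-fold.
Codon 3 AUC (Ile): third position 3-fold.
Codon 4 GGC (Gly): third position 4-fold.
Codon 5 AAA (Lys): third position 2-fold.
Codon 6 CAU (His): third position 2-fold.
Codon 7 GUA (Val): third position 4-fold.
Codon 8 ACC (Thr): third position 4-fold.
Codon 9 CAC (His): third position 2-fold.
Codon 10 CAA (Gln): third position 2-fold.
Four-fold degenerate third positions: 4.

4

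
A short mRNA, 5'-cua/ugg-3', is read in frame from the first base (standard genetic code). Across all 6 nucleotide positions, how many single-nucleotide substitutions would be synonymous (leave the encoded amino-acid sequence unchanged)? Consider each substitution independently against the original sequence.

4

Codon 1 (CUA, Leu): 4 synonymous substitutions.
Codon 2 (UGG, Trp): 0 synonymous substitutions.
Total: 4 + 0 = 4.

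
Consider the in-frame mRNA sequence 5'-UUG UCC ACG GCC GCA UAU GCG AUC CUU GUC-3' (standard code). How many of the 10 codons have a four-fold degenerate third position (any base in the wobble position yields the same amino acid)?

Codon 1 UUG (Leu): third position 2-fold.
Codon 2 UCC (Ser): third position 4-fold.
Codon 3 ACG (Thr): third position 4-fold.
Codon 4 GCC (Ala): third position 4-fold.
Codon 5 GCA (Ala): third position 4-fold.
Codon 6 UAU (Tyr): third position 2-fold.
Codon 7 GCG (Ala): third position 4-fold.
Codon 8 AUC (Ile): third position 3-fold.
Codon 9 CUU (Leu): third position 4-fold.
Codon 10 GUC (Val): third position 4-fold.
Four-fold degenerate third positions: 7.

7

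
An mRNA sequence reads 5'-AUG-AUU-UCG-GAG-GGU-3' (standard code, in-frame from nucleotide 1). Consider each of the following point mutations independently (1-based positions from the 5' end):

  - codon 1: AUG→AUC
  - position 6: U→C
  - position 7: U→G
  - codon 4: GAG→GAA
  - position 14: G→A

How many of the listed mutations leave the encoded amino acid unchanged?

2

Codon 1: AUG (Met) → AUC (Ile) — missense.
Codon 2: AUU (Ile) → AUC (Ile) — synonymous.
Codon 3: UCG (Ser) → GCG (Ala) — missense.
Codon 4: GAG (Glu) → GAA (Glu) — synonymous.
Codon 5: GGU (Gly) → GAU (Asp) — missense.
Synonymous: 2 of 5.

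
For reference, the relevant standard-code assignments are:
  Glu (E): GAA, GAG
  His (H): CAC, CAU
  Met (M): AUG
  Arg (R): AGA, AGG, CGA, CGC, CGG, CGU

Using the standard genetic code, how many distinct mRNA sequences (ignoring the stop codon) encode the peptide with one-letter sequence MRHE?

24

Met: 1 codon.
Arg: 6 codons.
His: 2 codons.
Glu: 2 codons.
1 × 6 × 2 × 2 = 24.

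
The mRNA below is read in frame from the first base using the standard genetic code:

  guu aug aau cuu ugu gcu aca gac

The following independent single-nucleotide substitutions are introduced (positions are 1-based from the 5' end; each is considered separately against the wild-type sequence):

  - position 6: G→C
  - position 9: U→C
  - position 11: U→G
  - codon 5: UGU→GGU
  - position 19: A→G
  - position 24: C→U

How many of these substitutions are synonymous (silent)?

Codon 2: AUG (Met) → AUC (Ile) — missense.
Codon 3: AAU (Asn) → AAC (Asn) — synonymous.
Codon 4: CUU (Leu) → CGU (Arg) — missense.
Codon 5: UGU (Cys) → GGU (Gly) — missense.
Codon 7: ACA (Thr) → GCA (Ala) — missense.
Codon 8: GAC (Asp) → GAU (Asp) — synonymous.
Synonymous: 2 of 6.

2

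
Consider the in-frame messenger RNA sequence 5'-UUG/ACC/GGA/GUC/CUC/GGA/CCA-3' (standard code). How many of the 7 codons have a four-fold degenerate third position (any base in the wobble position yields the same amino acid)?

Codon 1 UUG (Leu): third position 2-fold.
Codon 2 ACC (Thr): third position 4-fold.
Codon 3 GGA (Gly): third position 4-fold.
Codon 4 GUC (Val): third position 4-fold.
Codon 5 CUC (Leu): third position 4-fold.
Codon 6 GGA (Gly): third position 4-fold.
Codon 7 CCA (Pro): third position 4-fold.
Four-fold degenerate third positions: 6.

6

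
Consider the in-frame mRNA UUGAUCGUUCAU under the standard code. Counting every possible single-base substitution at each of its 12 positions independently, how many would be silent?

8

Codon 1 (UUG, Leu): 2 synonymous substitutions.
Codon 2 (AUC, Ile): 2 synonymous substitutions.
Codon 3 (GUU, Val): 3 synonymous substitutions.
Codon 4 (CAU, His): 1 synonymous substitution.
Total: 2 + 2 + 3 + 1 = 8.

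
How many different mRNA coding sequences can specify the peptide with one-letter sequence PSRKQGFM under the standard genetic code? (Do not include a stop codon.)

4608

Pro: 4 codons.
Ser: 6 codons.
Arg: 6 codons.
Lys: 2 codons.
Gln: 2 codons.
Gly: 4 codons.
Phe: 2 codons.
Met: 1 codon.
4 × 6 × 6 × 2 × 2 × 4 × 2 × 1 = 4608.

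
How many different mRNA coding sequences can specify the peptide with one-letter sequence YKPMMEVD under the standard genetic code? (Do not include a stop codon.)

Tyr: 2 codons.
Lys: 2 codons.
Pro: 4 codons.
Met: 1 codon.
Met: 1 codon.
Glu: 2 codons.
Val: 4 codons.
Asp: 2 codons.
2 × 2 × 4 × 1 × 1 × 2 × 4 × 2 = 256.

256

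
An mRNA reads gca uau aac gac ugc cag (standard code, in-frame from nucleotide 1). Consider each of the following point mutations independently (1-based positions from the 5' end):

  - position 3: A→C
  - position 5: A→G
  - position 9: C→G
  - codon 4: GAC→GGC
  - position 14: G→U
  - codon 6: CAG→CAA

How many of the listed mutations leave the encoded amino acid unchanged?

2

Codon 1: GCA (Ala) → GCC (Ala) — synonymous.
Codon 2: UAU (Tyr) → UGU (Cys) — missense.
Codon 3: AAC (Asn) → AAG (Lys) — missense.
Codon 4: GAC (Asp) → GGC (Gly) — missense.
Codon 5: UGC (Cys) → UUC (Phe) — missense.
Codon 6: CAG (Gln) → CAA (Gln) — synonymous.
Synonymous: 2 of 6.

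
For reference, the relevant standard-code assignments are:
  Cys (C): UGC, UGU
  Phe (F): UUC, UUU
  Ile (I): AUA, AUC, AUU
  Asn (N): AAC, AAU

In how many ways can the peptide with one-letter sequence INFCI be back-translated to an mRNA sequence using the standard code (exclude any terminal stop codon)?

Ile: 3 codons.
Asn: 2 codons.
Phe: 2 codons.
Cys: 2 codons.
Ile: 3 codons.
3 × 2 × 2 × 2 × 3 = 72.

72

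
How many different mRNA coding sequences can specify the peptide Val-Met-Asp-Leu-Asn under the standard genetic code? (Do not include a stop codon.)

Val: 4 codons.
Met: 1 codon.
Asp: 2 codons.
Leu: 6 codons.
Asn: 2 codons.
4 × 1 × 2 × 6 × 2 = 96.

96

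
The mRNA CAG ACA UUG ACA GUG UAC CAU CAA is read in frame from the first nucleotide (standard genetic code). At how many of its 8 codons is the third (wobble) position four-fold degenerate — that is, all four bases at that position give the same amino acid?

Codon 1 CAG (Gln): third position 2-fold.
Codon 2 ACA (Thr): third position 4-fold.
Codon 3 UUG (Leu): third position 2-fold.
Codon 4 ACA (Thr): third position 4-fold.
Codon 5 GUG (Val): third position 4-fold.
Codon 6 UAC (Tyr): third position 2-fold.
Codon 7 CAU (His): third position 2-fold.
Codon 8 CAA (Gln): third position 2-fold.
Four-fold degenerate third positions: 3.

3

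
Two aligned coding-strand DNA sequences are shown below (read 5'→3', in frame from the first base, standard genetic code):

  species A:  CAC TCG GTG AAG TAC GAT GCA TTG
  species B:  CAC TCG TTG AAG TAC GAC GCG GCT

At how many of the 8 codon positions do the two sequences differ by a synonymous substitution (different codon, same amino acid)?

Codon 1: CAC His / CAC His — identical.
Codon 2: TCG Ser / TCG Ser — identical.
Codon 3: GTG Val / TTG Leu — nonsynonymous.
Codon 4: AAG Lys / AAG Lys — identical.
Codon 5: TAC Tyr / TAC Tyr — identical.
Codon 6: GAT Asp / GAC Asp — synonymous.
Codon 7: GCA Ala / GCG Ala — synonymous.
Codon 8: TTG Leu / GCT Ala — nonsynonymous.
Synonymous differences: 2.

2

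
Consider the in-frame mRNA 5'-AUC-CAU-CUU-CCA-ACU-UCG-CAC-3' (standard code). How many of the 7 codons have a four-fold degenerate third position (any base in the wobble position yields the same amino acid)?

4

Codon 1 AUC (Ile): third position 3-fold.
Codon 2 CAU (His): third position 2-fold.
Codon 3 CUU (Leu): third position 4-fold.
Codon 4 CCA (Pro): third position 4-fold.
Codon 5 ACU (Thr): third position 4-fold.
Codon 6 UCG (Ser): third position 4-fold.
Codon 7 CAC (His): third position 2-fold.
Four-fold degenerate third positions: 4.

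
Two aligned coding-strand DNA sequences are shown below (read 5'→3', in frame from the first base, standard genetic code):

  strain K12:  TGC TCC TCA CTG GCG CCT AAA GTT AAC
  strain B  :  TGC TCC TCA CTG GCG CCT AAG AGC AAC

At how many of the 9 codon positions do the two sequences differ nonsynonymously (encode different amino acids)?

1

Codon 1: TGC Cys / TGC Cys — identical.
Codon 2: TCC Ser / TCC Ser — identical.
Codon 3: TCA Ser / TCA Ser — identical.
Codon 4: CTG Leu / CTG Leu — identical.
Codon 5: GCG Ala / GCG Ala — identical.
Codon 6: CCT Pro / CCT Pro — identical.
Codon 7: AAA Lys / AAG Lys — synonymous.
Codon 8: GTT Val / AGC Ser — nonsynonymous.
Codon 9: AAC Asn / AAC Asn — identical.
Nonsynonymous differences: 1.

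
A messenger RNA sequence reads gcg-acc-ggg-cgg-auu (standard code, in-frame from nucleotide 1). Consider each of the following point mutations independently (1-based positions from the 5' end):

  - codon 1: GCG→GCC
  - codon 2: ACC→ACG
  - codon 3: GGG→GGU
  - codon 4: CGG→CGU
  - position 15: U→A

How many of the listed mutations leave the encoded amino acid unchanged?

Codon 1: GCG (Ala) → GCC (Ala) — synonymous.
Codon 2: ACC (Thr) → ACG (Thr) — synonymous.
Codon 3: GGG (Gly) → GGU (Gly) — synonymous.
Codon 4: CGG (Arg) → CGU (Arg) — synonymous.
Codon 5: AUU (Ile) → AUA (Ile) — synonymous.
Synonymous: 5 of 5.

5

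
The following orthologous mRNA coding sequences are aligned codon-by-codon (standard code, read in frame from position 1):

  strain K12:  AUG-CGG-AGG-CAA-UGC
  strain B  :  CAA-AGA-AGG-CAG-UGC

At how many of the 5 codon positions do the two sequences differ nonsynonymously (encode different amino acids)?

Codon 1: AUG Met / CAA Gln — nonsynonymous.
Codon 2: CGG Arg / AGA Arg — synonymous.
Codon 3: AGG Arg / AGG Arg — identical.
Codon 4: CAA Gln / CAG Gln — synonymous.
Codon 5: UGC Cys / UGC Cys — identical.
Nonsynonymous differences: 1.

1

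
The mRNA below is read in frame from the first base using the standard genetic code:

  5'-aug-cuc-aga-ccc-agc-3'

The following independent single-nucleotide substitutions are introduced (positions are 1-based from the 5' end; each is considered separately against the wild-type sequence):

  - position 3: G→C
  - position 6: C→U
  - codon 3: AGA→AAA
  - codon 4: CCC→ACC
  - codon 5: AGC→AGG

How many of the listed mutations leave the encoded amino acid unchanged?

Codon 1: AUG (Met) → AUC (Ile) — missense.
Codon 2: CUC (Leu) → CUU (Leu) — synonymous.
Codon 3: AGA (Arg) → AAA (Lys) — missense.
Codon 4: CCC (Pro) → ACC (Thr) — missense.
Codon 5: AGC (Ser) → AGG (Arg) — missense.
Synonymous: 1 of 5.

1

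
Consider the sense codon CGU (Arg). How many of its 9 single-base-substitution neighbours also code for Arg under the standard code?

Position 1: none → 0 synonymous.
Position 2: none → 0 synonymous.
Position 3: CGC, CGA, CGG → 3 synonymous.
Total: 0 + 0 + 3 = 3.

3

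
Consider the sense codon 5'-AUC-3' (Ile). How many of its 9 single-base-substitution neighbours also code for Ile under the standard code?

Position 1: none → 0 synonymous.
Position 2: none → 0 synonymous.
Position 3: AUU, AUA → 2 synonymous.
Total: 0 + 0 + 2 = 2.

2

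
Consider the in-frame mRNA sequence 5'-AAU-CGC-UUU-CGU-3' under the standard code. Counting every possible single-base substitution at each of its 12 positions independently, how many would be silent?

Codon 1 (AAU, Asn): 1 synonymous substitution.
Codon 2 (CGC, Arg): 3 synonymous substitutions.
Codon 3 (UUU, Phe): 1 synonymous substitution.
Codon 4 (CGU, Arg): 3 synonymous substitutions.
Total: 1 + 3 + 1 + 3 = 8.

8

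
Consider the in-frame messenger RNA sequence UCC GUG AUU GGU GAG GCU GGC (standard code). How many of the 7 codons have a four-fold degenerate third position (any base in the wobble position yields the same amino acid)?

5

Codon 1 UCC (Ser): third position 4-fold.
Codon 2 GUG (Val): third position 4-fold.
Codon 3 AUU (Ile): third position 3-fold.
Codon 4 GGU (Gly): third position 4-fold.
Codon 5 GAG (Glu): third position 2-fold.
Codon 6 GCU (Ala): third position 4-fold.
Codon 7 GGC (Gly): third position 4-fold.
Four-fold degenerate third positions: 5.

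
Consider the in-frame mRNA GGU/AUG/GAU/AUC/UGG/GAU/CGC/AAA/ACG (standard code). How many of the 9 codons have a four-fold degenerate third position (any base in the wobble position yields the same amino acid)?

3

Codon 1 GGU (Gly): third position 4-fold.
Codon 2 AUG (Met): third position 1-fold.
Codon 3 GAU (Asp): third position 2-fold.
Codon 4 AUC (Ile): third position 3-fold.
Codon 5 UGG (Trp): third position 1-fold.
Codon 6 GAU (Asp): third position 2-fold.
Codon 7 CGC (Arg): third position 4-fold.
Codon 8 AAA (Lys): third position 2-fold.
Codon 9 ACG (Thr): third position 4-fold.
Four-fold degenerate third positions: 3.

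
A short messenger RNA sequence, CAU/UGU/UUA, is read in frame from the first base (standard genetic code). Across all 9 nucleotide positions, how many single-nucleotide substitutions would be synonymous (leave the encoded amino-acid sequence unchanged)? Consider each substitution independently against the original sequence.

4

Codon 1 (CAU, His): 1 synonymous substitution.
Codon 2 (UGU, Cys): 1 synonymous substitution.
Codon 3 (UUA, Leu): 2 synonymous substitutions.
Total: 1 + 1 + 2 = 4.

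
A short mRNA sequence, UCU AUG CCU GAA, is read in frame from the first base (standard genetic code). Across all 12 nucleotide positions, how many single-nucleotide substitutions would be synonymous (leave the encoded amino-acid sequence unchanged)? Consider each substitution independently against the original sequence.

Codon 1 (UCU, Ser): 3 synonymous substitutions.
Codon 2 (AUG, Met): 0 synonymous substitutions.
Codon 3 (CCU, Pro): 3 synonymous substitutions.
Codon 4 (GAA, Glu): 1 synonymous substitution.
Total: 3 + 0 + 3 + 1 = 7.

7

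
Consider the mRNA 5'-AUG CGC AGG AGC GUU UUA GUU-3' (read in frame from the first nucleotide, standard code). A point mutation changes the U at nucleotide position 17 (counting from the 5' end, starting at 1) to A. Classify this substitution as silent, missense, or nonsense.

Position 17 falls in codon 6: UUA → Leu.
After the substitution the codon is UAA → Stop.
The new codon is a stop codon, so this is a nonsense mutation.

nonsense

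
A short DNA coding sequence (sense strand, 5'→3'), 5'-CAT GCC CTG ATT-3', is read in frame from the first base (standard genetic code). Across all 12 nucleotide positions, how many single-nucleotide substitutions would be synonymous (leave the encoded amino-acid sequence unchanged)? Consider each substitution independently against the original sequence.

Codon 1 (CAT, His): 1 synonymous substitution.
Codon 2 (GCC, Ala): 3 synonymous substitutions.
Codon 3 (CTG, Leu): 4 synonymous substitutions.
Codon 4 (ATT, Ile): 2 synonymous substitutions.
Total: 1 + 3 + 4 + 2 = 10.

10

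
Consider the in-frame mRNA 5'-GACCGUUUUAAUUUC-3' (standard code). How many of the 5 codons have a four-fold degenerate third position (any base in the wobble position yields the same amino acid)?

1

Codon 1 GAC (Asp): third position 2-fold.
Codon 2 CGU (Arg): third position 4-fold.
Codon 3 UUU (Phe): third position 2-fold.
Codon 4 AAU (Asn): third position 2-fold.
Codon 5 UUC (Phe): third position 2-fold.
Four-fold degenerate third positions: 1.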